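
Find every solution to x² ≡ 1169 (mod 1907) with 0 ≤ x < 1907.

788, 1119

Since 1907 ≡ 3 (mod 4), a square root of 1169 is 1169^((1907+1)/4) = 1169^477 mod 1907.
Repeated squaring: 1169^2≡1149, 1169^4≡557, 1169^8≡1315, 1169^16≡1483, 1169^32≡518, 1169^64≡1344, 1169^128≡407, 1169^256≡1647 (mod 1907).
1169^477 = 1169^(256+128+64+16+8+4+1) ≡ 788 (mod 1907).
Check: 788² = 620944 ≡ 1169 (mod 1907). The two roots are 788 and 1119.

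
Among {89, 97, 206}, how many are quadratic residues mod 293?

2

(89/293) = -1 → non-residue.
(97/293) = +1 → QR.
(206/293) = +1 → QR.
Total quadratic residues among the 3: 2.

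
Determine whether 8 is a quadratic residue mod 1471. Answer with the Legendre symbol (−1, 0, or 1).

1

Pull out 2^3: since 1471 ≡ 7 (mod 8), (2/1471) = +1, so (2/1471)^3 = +1.
Reached (1/1471) = 1. Collecting the sign flips along the way, the symbol is +1.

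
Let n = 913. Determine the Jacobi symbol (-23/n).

1

First reduce: -23 ≡ 890 (mod 913).
Pull out 2: since 913 ≡ 1 (mod 8), (2/913) = +1.
Reciprocity: 445 ≡ 1 and 913 ≡ 1 (mod 4), so (445/913) = +(913/445).
Reduce top mod 445: now compute (23/445).
Reciprocity: 23 ≡ 3 and 445 ≡ 1 (mod 4), so (23/445) = +(445/23).
Reduce top mod 23: now compute (8/23).
Pull out 2^3: since 23 ≡ 7 (mod 8), (2/23) = +1, so (2/23)^3 = +1.
Reached (1/23) = 1. Collecting the sign flips along the way, the symbol is +1.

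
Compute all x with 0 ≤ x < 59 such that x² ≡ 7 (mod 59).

Since 59 ≡ 3 (mod 4), a square root of 7 is 7^((59+1)/4) = 7^15 mod 59.
Repeated squaring: 7^2≡49, 7^4≡41, 7^8≡29 (mod 59).
7^15 = 7^(8+4+2+1) ≡ 19 (mod 59).
Check: 19² = 361 ≡ 7 (mod 59). The two roots are 19 and 40.

19, 40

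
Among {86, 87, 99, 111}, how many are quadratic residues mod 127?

2

(86/127) = -1 → non-residue.
(87/127) = +1 → QR.
(99/127) = +1 → QR.
(111/127) = -1 → non-residue.
Total quadratic residues among the 4: 2.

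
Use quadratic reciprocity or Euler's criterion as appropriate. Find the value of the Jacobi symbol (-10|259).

1

First reduce: -10 ≡ 249 (mod 259).
Reciprocity: 249 ≡ 1 and 259 ≡ 3 (mod 4), so (249/259) = +(259/249).
Reduce top mod 249: now compute (10/249).
Pull out 2: since 249 ≡ 1 (mod 8), (2/249) = +1.
Reciprocity: 5 ≡ 1 and 249 ≡ 1 (mod 4), so (5/249) = +(249/5).
Reduce top mod 5: now compute (4/5).
Pull out 2^2: since 5 ≡ 5 (mod 8), (2/5) = -1, so (2/5)^2 = +1.
Reached (1/5) = 1. Collecting the sign flips along the way, the symbol is +1.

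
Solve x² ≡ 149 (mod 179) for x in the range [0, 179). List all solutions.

Since 179 ≡ 3 (mod 4), a square root of 149 is 149^((179+1)/4) = 149^45 mod 179.
Repeated squaring: 149^2≡5, 149^4≡25, 149^8≡88, 149^16≡47, 149^32≡61 (mod 179).
149^45 = 149^(32+8+4+1) ≡ 68 (mod 179).
Check: 68² = 4624 ≡ 149 (mod 179). The two roots are 68 and 111.

68, 111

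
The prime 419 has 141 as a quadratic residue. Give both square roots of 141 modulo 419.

Since 419 ≡ 3 (mod 4), a square root of 141 is 141^((419+1)/4) = 141^105 mod 419.
Repeated squaring: 141^2≡188, 141^4≡148, 141^8≡116, 141^16≡48, 141^32≡209, 141^64≡105 (mod 419).
141^105 = 141^(64+32+8+1) ≡ 260 (mod 419).
Check: 260² = 67600 ≡ 141 (mod 419). The two roots are 159 and 260.

159, 260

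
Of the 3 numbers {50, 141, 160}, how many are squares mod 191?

2

(50/191) = +1 → QR.
(141/191) = -1 → non-residue.
(160/191) = +1 → QR.
Total quadratic residues among the 3: 2.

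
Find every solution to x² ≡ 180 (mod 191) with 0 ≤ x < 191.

84, 107

Since 191 ≡ 3 (mod 4), a square root of 180 is 180^((191+1)/4) = 180^48 mod 191.
Repeated squaring: 180^2≡121, 180^4≡125, 180^8≡154, 180^16≡32, 180^32≡69 (mod 191).
180^48 = 180^(32+16) ≡ 107 (mod 191).
Check: 107² = 11449 ≡ 180 (mod 191). The two roots are 84 and 107.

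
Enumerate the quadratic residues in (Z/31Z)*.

Square k = 1,…,15 (k and 31−k give the same square):
1²=1, 2²=4, 3²=9, 4²=16, 5²=25, 6²≡5, 7²≡18, 8²≡2, 9²≡19, 10²≡7, 11²≡28, 12²≡20, 13²≡14, 14²≡10, 15²≡8 (mod 31).
So the quadratic residues mod 31 are {1, 2, 4, 5, 7, 8, 9, 10, 14, 16, 18, 19, 20, 25, 28}.

1 2 4 5 7 8 9 10 14 16 18 19 20 25 28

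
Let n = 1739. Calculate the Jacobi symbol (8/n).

Pull out 2^3: since 1739 ≡ 3 (mod 8), (2/1739) = -1, so (2/1739)^3 = -1.
Reached (1/1739) = 1. Collecting the sign flips along the way, the symbol is -1.

-1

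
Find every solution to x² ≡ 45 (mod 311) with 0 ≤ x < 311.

Since 311 ≡ 3 (mod 4), a square root of 45 is 45^((311+1)/4) = 45^78 mod 311.
Repeated squaring: 45^2≡159, 45^4≡90, 45^8≡14, 45^16≡196, 45^32≡163, 45^64≡134 (mod 311).
45^78 = 45^(64+8+4+2) ≡ 40 (mod 311).
Check: 40² = 1600 ≡ 45 (mod 311). The two roots are 40 and 271.

40, 271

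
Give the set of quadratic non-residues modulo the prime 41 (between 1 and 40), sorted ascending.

3,6,7,11,12,13,14,15,17,19,22,24,26,27,28,29,30,34,35,38

Square k = 1,…,20 (k and 41−k give the same square):
1²=1, 2²=4, 3²=9, 4²=16, 5²=25, 6²=36, 7²≡8, 8²≡23, 9²≡40, 10²≡18, 11²≡39, 12²≡21, 13²≡5, 14²≡32, 15²≡20, 16²≡10, 17²≡2, 18²≡37, 19²≡33, 20²≡31 (mod 41).
The residues are {1, 2, 4, 5, 8, 9, 10, 16, 18, 20, 21, 23, 25, 31, 32, 33, 36, 37, 39, 40}; the non-residues are the remaining 20 nonzero classes.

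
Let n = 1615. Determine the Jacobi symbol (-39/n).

First reduce: -39 ≡ 1576 (mod 1615).
Pull out 2^3: since 1615 ≡ 7 (mod 8), (2/1615) = +1, so (2/1615)^3 = +1.
Reciprocity: 197 ≡ 1 and 1615 ≡ 3 (mod 4), so (197/1615) = +(1615/197).
Reduce top mod 197: now compute (39/197).
Reciprocity: 39 ≡ 3 and 197 ≡ 1 (mod 4), so (39/197) = +(197/39).
Reduce top mod 39: now compute (2/39).
Pull out 2: since 39 ≡ 7 (mod 8), (2/39) = +1.
Reached (1/39) = 1. Collecting the sign flips along the way, the symbol is +1.

1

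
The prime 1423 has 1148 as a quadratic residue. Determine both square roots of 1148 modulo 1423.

549, 874

Since 1423 ≡ 3 (mod 4), a square root of 1148 is 1148^((1423+1)/4) = 1148^356 mod 1423.
Repeated squaring: 1148^2≡206, 1148^4≡1169, 1148^8≡481, 1148^16≡835, 1148^32≡1378, 1148^64≡602, 1148^128≡962, 1148^256≡494 (mod 1423).
1148^356 = 1148^(256+64+32+4) ≡ 549 (mod 1423).
Check: 549² = 301401 ≡ 1148 (mod 1423). The two roots are 549 and 874.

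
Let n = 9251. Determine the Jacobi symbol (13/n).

Reciprocity: 13 ≡ 1 and 9251 ≡ 3 (mod 4), so (13/9251) = +(9251/13).
Reduce top mod 13: now compute (8/13).
Pull out 2^3: since 13 ≡ 5 (mod 8), (2/13) = -1, so (2/13)^3 = -1.
Reached (1/13) = 1. Collecting the sign flips along the way, the symbol is -1.

-1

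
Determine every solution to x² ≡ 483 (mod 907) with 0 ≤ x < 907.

Since 907 ≡ 3 (mod 4), a square root of 483 is 483^((907+1)/4) = 483^227 mod 907.
Repeated squaring: 483^2≡190, 483^4≡727, 483^8≡655, 483^16≡14, 483^32≡196, 483^64≡322, 483^128≡286 (mod 907).
483^227 = 483^(128+64+32+2+1) ≡ 499 (mod 907).
Check: 499² = 249001 ≡ 483 (mod 907). The two roots are 408 and 499.

408, 499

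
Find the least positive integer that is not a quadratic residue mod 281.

(2/281) = +1, so 2 is a residue.
(3/281) = −1, so 3 is the smallest positive non-residue mod 281.

3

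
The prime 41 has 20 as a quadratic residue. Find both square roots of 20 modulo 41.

41 ≡ 1 (mod 4), so we find a root by search.
Trying successive values, 15² = 225 ≡ 20 (mod 41). The other root is 41 − 15 = 26.

15, 26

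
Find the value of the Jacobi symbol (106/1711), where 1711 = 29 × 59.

Pull out 2: since 1711 ≡ 7 (mod 8), (2/1711) = +1.
Reciprocity: 53 ≡ 1 and 1711 ≡ 3 (mod 4), so (53/1711) = +(1711/53).
Reduce top mod 53: now compute (15/53).
Reciprocity: 15 ≡ 3 and 53 ≡ 1 (mod 4), so (15/53) = +(53/15).
Reduce top mod 15: now compute (8/15).
Pull out 2^3: since 15 ≡ 7 (mod 8), (2/15) = +1, so (2/15)^3 = +1.
Reached (1/15) = 1. Collecting the sign flips along the way, the symbol is +1.

1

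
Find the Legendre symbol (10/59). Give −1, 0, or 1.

Euler's criterion: (10/59) ≡ 10^29 (mod 59).
10^2 ≡ 41 (mod 59)
10^4 ≡ 29 (mod 59)
10^8 ≡ 15 (mod 59)
10^16 ≡ 48 (mod 59)
10^29 = 10^(16+8+4+1) ≡ 58 (mod 59).
Result is 58 ≡ −1, so (10/59) = −1.

-1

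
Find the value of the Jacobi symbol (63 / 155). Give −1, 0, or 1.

-1

Reciprocity: 63 ≡ 3 and 155 ≡ 3 (mod 4), so (63/155) = −(155/63).
Reduce top mod 63: now compute (29/63).
Reciprocity: 29 ≡ 1 and 63 ≡ 3 (mod 4), so (29/63) = +(63/29).
Reduce top mod 29: now compute (5/29).
Reciprocity: 5 ≡ 1 and 29 ≡ 1 (mod 4), so (5/29) = +(29/5).
Reduce top mod 5: now compute (4/5).
Pull out 2^2: since 5 ≡ 5 (mod 8), (2/5) = -1, so (2/5)^2 = +1.
Reached (1/5) = 1. Collecting the sign flips along the way, the symbol is -1.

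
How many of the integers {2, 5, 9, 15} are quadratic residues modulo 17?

(2/17) = +1 → QR.
(5/17) = -1 → non-residue.
(9/17) = +1 → QR.
(15/17) = +1 → QR.
Total quadratic residues among the 4: 3.

3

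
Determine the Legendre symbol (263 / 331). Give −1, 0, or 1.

-1

Reciprocity: 263 ≡ 3 and 331 ≡ 3 (mod 4), so (263/331) = −(331/263).
Reduce top mod 263: now compute (68/263).
Pull out 2^2: since 263 ≡ 7 (mod 8), (2/263) = +1, so (2/263)^2 = +1.
Reciprocity: 17 ≡ 1 and 263 ≡ 3 (mod 4), so (17/263) = +(263/17).
Reduce top mod 17: now compute (8/17).
Pull out 2^3: since 17 ≡ 1 (mod 8), (2/17) = +1, so (2/17)^3 = +1.
Reached (1/17) = 1. Collecting the sign flips along the way, the symbol is -1.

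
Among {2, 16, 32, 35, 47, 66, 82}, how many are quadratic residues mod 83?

1

(2/83) = -1 → non-residue.
(16/83) = +1 → QR.
(32/83) = -1 → non-residue.
(35/83) = -1 → non-residue.
(47/83) = -1 → non-residue.
(66/83) = -1 → non-residue.
(82/83) = -1 → non-residue.
Total quadratic residues among the 7: 1.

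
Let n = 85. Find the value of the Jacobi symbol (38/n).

Pull out 2: since 85 ≡ 5 (mod 8), (2/85) = -1.
Reciprocity: 19 ≡ 3 and 85 ≡ 1 (mod 4), so (19/85) = +(85/19).
Reduce top mod 19: now compute (9/19).
Reciprocity: 9 ≡ 1 and 19 ≡ 3 (mod 4), so (9/19) = +(19/9).
Reduce top mod 9: now compute (1/9).
Reached (1/9) = 1. Collecting the sign flips along the way, the symbol is -1.

-1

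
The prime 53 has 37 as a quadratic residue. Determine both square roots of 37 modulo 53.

14, 39

53 ≡ 1 (mod 4), so we find a root by search.
Trying successive values, 14² = 196 ≡ 37 (mod 53). The other root is 53 − 14 = 39.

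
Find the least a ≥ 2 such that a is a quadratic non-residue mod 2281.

(2/2281) = +1, so 2 is a residue.
(3/2281) = +1, so 3 is a residue.
(4/2281) = +1, so 4 is a residue.
(5/2281) = +1, so 5 is a residue.
(6/2281) = +1, so 6 is a residue.
(7/2281) = −1, so 7 is the smallest positive non-residue mod 2281.

7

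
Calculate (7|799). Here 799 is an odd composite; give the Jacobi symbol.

Reciprocity: 7 ≡ 3 and 799 ≡ 3 (mod 4), so (7/799) = −(799/7).
Reduce top mod 7: now compute (1/7).
Reached (1/7) = 1. Collecting the sign flips along the way, the symbol is -1.

-1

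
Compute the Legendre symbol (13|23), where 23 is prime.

Reciprocity: 13 ≡ 1 and 23 ≡ 3 (mod 4), so (13/23) = +(23/13).
Reduce top mod 13: now compute (10/13).
Pull out 2: since 13 ≡ 5 (mod 8), (2/13) = -1.
Reciprocity: 5 ≡ 1 and 13 ≡ 1 (mod 4), so (5/13) = +(13/5).
Reduce top mod 5: now compute (3/5).
Reciprocity: 3 ≡ 3 and 5 ≡ 1 (mod 4), so (3/5) = +(5/3).
Reduce top mod 3: now compute (2/3).
Pull out 2: since 3 ≡ 3 (mod 8), (2/3) = -1.
Reached (1/3) = 1. Collecting the sign flips along the way, the symbol is +1.

1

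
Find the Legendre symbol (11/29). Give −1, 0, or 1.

Reciprocity: 11 ≡ 3 and 29 ≡ 1 (mod 4), so (11/29) = +(29/11).
Reduce top mod 11: now compute (7/11).
Reciprocity: 7 ≡ 3 and 11 ≡ 3 (mod 4), so (7/11) = −(11/7).
Reduce top mod 7: now compute (4/7).
Pull out 2^2: since 7 ≡ 7 (mod 8), (2/7) = +1, so (2/7)^2 = +1.
Reached (1/7) = 1. Collecting the sign flips along the way, the symbol is -1.

-1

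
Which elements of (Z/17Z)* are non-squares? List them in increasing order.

3 5 6 7 10 11 12 14

Square k = 1,…,8 (k and 17−k give the same square):
1²=1, 2²=4, 3²=9, 4²=16, 5²≡8, 6²≡2, 7²≡15, 8²≡13 (mod 17).
The residues are {1, 2, 4, 8, 9, 13, 15, 16}; the non-residues are the remaining 8 nonzero classes.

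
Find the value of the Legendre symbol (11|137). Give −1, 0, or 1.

Reciprocity: 11 ≡ 3 and 137 ≡ 1 (mod 4), so (11/137) = +(137/11).
Reduce top mod 11: now compute (5/11).
Reciprocity: 5 ≡ 1 and 11 ≡ 3 (mod 4), so (5/11) = +(11/5).
Reduce top mod 5: now compute (1/5).
Reached (1/5) = 1. Collecting the sign flips along the way, the symbol is +1.

1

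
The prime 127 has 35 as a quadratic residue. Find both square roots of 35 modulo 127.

17, 110

Since 127 ≡ 3 (mod 4), a square root of 35 is 35^((127+1)/4) = 35^32 mod 127.
Repeated squaring: 35^2≡82, 35^4≡120, 35^8≡49, 35^16≡115, 35^32≡17 (mod 127).
35^32 = 35^(32) ≡ 17 (mod 127).
Check: 17² = 289 ≡ 35 (mod 127). The two roots are 17 and 110.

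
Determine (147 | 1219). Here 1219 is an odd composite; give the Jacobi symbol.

-1

Reciprocity: 147 ≡ 3 and 1219 ≡ 3 (mod 4), so (147/1219) = −(1219/147).
Reduce top mod 147: now compute (43/147).
Reciprocity: 43 ≡ 3 and 147 ≡ 3 (mod 4), so (43/147) = −(147/43).
Reduce top mod 43: now compute (18/43).
Pull out 2: since 43 ≡ 3 (mod 8), (2/43) = -1.
Reciprocity: 9 ≡ 1 and 43 ≡ 3 (mod 4), so (9/43) = +(43/9).
Reduce top mod 9: now compute (7/9).
Reciprocity: 7 ≡ 3 and 9 ≡ 1 (mod 4), so (7/9) = +(9/7).
Reduce top mod 7: now compute (2/7).
Pull out 2: since 7 ≡ 7 (mod 8), (2/7) = +1.
Reached (1/7) = 1. Collecting the sign flips along the way, the symbol is -1.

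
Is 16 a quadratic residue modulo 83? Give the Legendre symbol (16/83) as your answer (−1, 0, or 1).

1

Pull out 2^4: since 83 ≡ 3 (mod 8), (2/83) = -1, so (2/83)^4 = +1.
Reached (1/83) = 1. Collecting the sign flips along the way, the symbol is +1.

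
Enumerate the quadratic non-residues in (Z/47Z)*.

5 10 11 13 15 19 20 22 23 26 29 30 31 33 35 38 39 40 41 43 44 45 46

Square k = 1,…,23 (k and 47−k give the same square):
1²=1, 2²=4, 3²=9, 4²=16, 5²=25, 6²=36, 7²≡2, 8²≡17, 9²≡34, 10²≡6, 11²≡27, 12²≡3, 13²≡28, 14²≡8, 15²≡37, 16²≡21, 17²≡7, 18²≡42, 19²≡32, 20²≡24, 21²≡18, 22²≡14, 23²≡12 (mod 47).
The residues are {1, 2, 3, 4, 6, 7, 8, 9, 12, 14, 16, 17, 18, 21, 24, 25, 27, 28, 32, 34, 36, 37, 42}; the non-residues are the remaining 23 nonzero classes.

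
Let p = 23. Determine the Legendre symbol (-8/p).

First reduce: -8 ≡ 15 (mod 23).
Reciprocity: 15 ≡ 3 and 23 ≡ 3 (mod 4), so (15/23) = −(23/15).
Reduce top mod 15: now compute (8/15).
Pull out 2^3: since 15 ≡ 7 (mod 8), (2/15) = +1, so (2/15)^3 = +1.
Reached (1/15) = 1. Collecting the sign flips along the way, the symbol is -1.

-1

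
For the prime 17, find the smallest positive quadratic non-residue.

3

(2/17) = +1, so 2 is a residue.
(3/17) = −1, so 3 is the smallest positive non-residue mod 17.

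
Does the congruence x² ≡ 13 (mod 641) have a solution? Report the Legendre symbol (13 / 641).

Reciprocity: 13 ≡ 1 and 641 ≡ 1 (mod 4), so (13/641) = +(641/13).
Reduce top mod 13: now compute (4/13).
Pull out 2^2: since 13 ≡ 5 (mod 8), (2/13) = -1, so (2/13)^2 = +1.
Reached (1/13) = 1. Collecting the sign flips along the way, the symbol is +1.

1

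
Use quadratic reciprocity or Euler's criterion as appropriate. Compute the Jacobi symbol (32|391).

Pull out 2^5: since 391 ≡ 7 (mod 8), (2/391) = +1, so (2/391)^5 = +1.
Reached (1/391) = 1. Collecting the sign flips along the way, the symbol is +1.

1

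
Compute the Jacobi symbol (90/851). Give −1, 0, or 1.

Pull out 2: since 851 ≡ 3 (mod 8), (2/851) = -1.
Reciprocity: 45 ≡ 1 and 851 ≡ 3 (mod 4), so (45/851) = +(851/45).
Reduce top mod 45: now compute (41/45).
Reciprocity: 41 ≡ 1 and 45 ≡ 1 (mod 4), so (41/45) = +(45/41).
Reduce top mod 41: now compute (4/41).
Pull out 2^2: since 41 ≡ 1 (mod 8), (2/41) = +1, so (2/41)^2 = +1.
Reached (1/41) = 1. Collecting the sign flips along the way, the symbol is -1.

-1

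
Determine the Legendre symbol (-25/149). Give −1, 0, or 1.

First reduce: -25 ≡ 124 (mod 149).
Pull out 2^2: since 149 ≡ 5 (mod 8), (2/149) = -1, so (2/149)^2 = +1.
Reciprocity: 31 ≡ 3 and 149 ≡ 1 (mod 4), so (31/149) = +(149/31).
Reduce top mod 31: now compute (25/31).
Reciprocity: 25 ≡ 1 and 31 ≡ 3 (mod 4), so (25/31) = +(31/25).
Reduce top mod 25: now compute (6/25).
Pull out 2: since 25 ≡ 1 (mod 8), (2/25) = +1.
Reciprocity: 3 ≡ 3 and 25 ≡ 1 (mod 4), so (3/25) = +(25/3).
Reduce top mod 3: now compute (1/3).
Reached (1/3) = 1. Collecting the sign flips along the way, the symbol is +1.

1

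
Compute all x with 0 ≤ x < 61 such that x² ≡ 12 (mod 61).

16, 45

61 ≡ 1 (mod 4), so we find a root by search.
Trying successive values, 16² = 256 ≡ 12 (mod 61). The other root is 61 − 16 = 45.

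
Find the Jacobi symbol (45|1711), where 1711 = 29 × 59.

1

Reciprocity: 45 ≡ 1 and 1711 ≡ 3 (mod 4), so (45/1711) = +(1711/45).
Reduce top mod 45: now compute (1/45).
Reached (1/45) = 1. Collecting the sign flips along the way, the symbol is +1.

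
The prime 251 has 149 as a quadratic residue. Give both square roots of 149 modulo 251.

Since 251 ≡ 3 (mod 4), a square root of 149 is 149^((251+1)/4) = 149^63 mod 251.
Repeated squaring: 149^2≡113, 149^4≡219, 149^8≡20, 149^16≡149, 149^32≡113 (mod 251).
149^63 = 149^(32+16+8+4+2+1) ≡ 20 (mod 251).
Check: 20² = 400 ≡ 149 (mod 251). The two roots are 20 and 231.

20, 231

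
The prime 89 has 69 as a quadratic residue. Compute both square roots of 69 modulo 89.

43, 46

89 ≡ 1 (mod 4), so we find a root by search.
Trying successive values, 43² = 1849 ≡ 69 (mod 89). The other root is 89 − 43 = 46.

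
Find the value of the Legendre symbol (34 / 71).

Euler's criterion: (34/71) ≡ 34^35 (mod 71).
34^2 ≡ 20 (mod 71)
34^4 ≡ 45 (mod 71)
34^8 ≡ 37 (mod 71)
34^16 ≡ 20 (mod 71)
34^32 ≡ 45 (mod 71)
34^35 = 34^(32+2+1) ≡ 70 (mod 71).
Result is 70 ≡ −1, so (34/71) = −1.

-1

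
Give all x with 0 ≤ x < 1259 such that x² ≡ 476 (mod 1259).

Since 1259 ≡ 3 (mod 4), a square root of 476 is 476^((1259+1)/4) = 476^315 mod 1259.
Repeated squaring: 476^2≡1215, 476^4≡677, 476^8≡53, 476^16≡291, 476^32≡328, 476^64≡569, 476^128≡198, 476^256≡175 (mod 1259).
476^315 = 476^(256+32+16+8+2+1) ≡ 821 (mod 1259).
Check: 821² = 674041 ≡ 476 (mod 1259). The two roots are 438 and 821.

438, 821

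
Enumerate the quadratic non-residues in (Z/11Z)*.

Square k = 1,…,5 (k and 11−k give the same square):
1²=1, 2²=4, 3²=9, 4²≡5, 5²≡3 (mod 11).
The residues are {1, 3, 4, 5, 9}; the non-residues are the remaining 5 nonzero classes.

2 6 7 8 10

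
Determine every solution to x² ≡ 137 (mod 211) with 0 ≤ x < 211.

83, 128

Since 211 ≡ 3 (mod 4), a square root of 137 is 137^((211+1)/4) = 137^53 mod 211.
Repeated squaring: 137^2≡201, 137^4≡100, 137^8≡83, 137^16≡137, 137^32≡201 (mod 211).
137^53 = 137^(32+16+4+1) ≡ 83 (mod 211).
Check: 83² = 6889 ≡ 137 (mod 211). The two roots are 83 and 128.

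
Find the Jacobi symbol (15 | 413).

Reciprocity: 15 ≡ 3 and 413 ≡ 1 (mod 4), so (15/413) = +(413/15).
Reduce top mod 15: now compute (8/15).
Pull out 2^3: since 15 ≡ 7 (mod 8), (2/15) = +1, so (2/15)^3 = +1.
Reached (1/15) = 1. Collecting the sign flips along the way, the symbol is +1.

1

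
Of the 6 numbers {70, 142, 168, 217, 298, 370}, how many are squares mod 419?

1

(70/419) = -1 → non-residue.
(142/419) = +1 → QR.
(168/419) = -1 → non-residue.
(217/419) = -1 → non-residue.
(298/419) = -1 → non-residue.
(370/419) = -1 → non-residue.
Total quadratic residues among the 6: 1.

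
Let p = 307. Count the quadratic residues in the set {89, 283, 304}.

2

(89/307) = +1 → QR.
(283/307) = -1 → non-residue.
(304/307) = +1 → QR.
Total quadratic residues among the 3: 2.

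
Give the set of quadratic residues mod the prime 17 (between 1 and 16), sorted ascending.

1,2,4,8,9,13,15,16

Square k = 1,…,8 (k and 17−k give the same square):
1²=1, 2²=4, 3²=9, 4²=16, 5²≡8, 6²≡2, 7²≡15, 8²≡13 (mod 17).
So the quadratic residues mod 17 are {1, 2, 4, 8, 9, 13, 15, 16}.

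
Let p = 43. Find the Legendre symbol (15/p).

1

Reciprocity: 15 ≡ 3 and 43 ≡ 3 (mod 4), so (15/43) = −(43/15).
Reduce top mod 15: now compute (13/15).
Reciprocity: 13 ≡ 1 and 15 ≡ 3 (mod 4), so (13/15) = +(15/13).
Reduce top mod 13: now compute (2/13).
Pull out 2: since 13 ≡ 5 (mod 8), (2/13) = -1.
Reached (1/13) = 1. Collecting the sign flips along the way, the symbol is +1.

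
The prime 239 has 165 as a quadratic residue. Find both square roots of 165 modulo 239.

72, 167

Since 239 ≡ 3 (mod 4), a square root of 165 is 165^((239+1)/4) = 165^60 mod 239.
Repeated squaring: 165^2≡218, 165^4≡202, 165^8≡174, 165^16≡162, 165^32≡193 (mod 239).
165^60 = 165^(32+16+8+4) ≡ 72 (mod 239).
Check: 72² = 5184 ≡ 165 (mod 239). The two roots are 72 and 167.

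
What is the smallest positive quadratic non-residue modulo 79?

(2/79) = +1, so 2 is a residue.
(3/79) = −1, so 3 is the smallest positive non-residue mod 79.

3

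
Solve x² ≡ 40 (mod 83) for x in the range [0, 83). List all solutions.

Since 83 ≡ 3 (mod 4), a square root of 40 is 40^((83+1)/4) = 40^21 mod 83.
Repeated squaring: 40^2≡23, 40^4≡31, 40^8≡48, 40^16≡63 (mod 83).
40^21 = 40^(16+4+1) ≡ 17 (mod 83).
Check: 17² = 289 ≡ 40 (mod 83). The two roots are 17 and 66.

17, 66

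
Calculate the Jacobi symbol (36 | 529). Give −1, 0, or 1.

Pull out 2^2: since 529 ≡ 1 (mod 8), (2/529) = +1, so (2/529)^2 = +1.
Reciprocity: 9 ≡ 1 and 529 ≡ 1 (mod 4), so (9/529) = +(529/9).
Reduce top mod 9: now compute (7/9).
Reciprocity: 7 ≡ 3 and 9 ≡ 1 (mod 4), so (7/9) = +(9/7).
Reduce top mod 7: now compute (2/7).
Pull out 2: since 7 ≡ 7 (mod 8), (2/7) = +1.
Reached (1/7) = 1. Collecting the sign flips along the way, the symbol is +1.

1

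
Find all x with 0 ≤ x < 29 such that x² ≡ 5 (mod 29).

29 ≡ 1 (mod 4), so we find a root by search.
Trying successive values, 11² = 121 ≡ 5 (mod 29). The other root is 29 − 11 = 18.

11, 18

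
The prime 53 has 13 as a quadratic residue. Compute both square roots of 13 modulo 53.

15, 38

53 ≡ 1 (mod 4), so we find a root by search.
Trying successive values, 15² = 225 ≡ 13 (mod 53). The other root is 53 − 15 = 38.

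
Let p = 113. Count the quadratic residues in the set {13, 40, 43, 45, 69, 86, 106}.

(13/113) = +1 → QR.
(40/113) = -1 → non-residue.
(43/113) = -1 → non-residue.
(45/113) = -1 → non-residue.
(69/113) = +1 → QR.
(86/113) = -1 → non-residue.
(106/113) = +1 → QR.
Total quadratic residues among the 7: 3.

3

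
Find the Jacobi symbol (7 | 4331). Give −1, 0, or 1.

Reciprocity: 7 ≡ 3 and 4331 ≡ 3 (mod 4), so (7/4331) = −(4331/7).
Reduce top mod 7: now compute (5/7).
Reciprocity: 5 ≡ 1 and 7 ≡ 3 (mod 4), so (5/7) = +(7/5).
Reduce top mod 5: now compute (2/5).
Pull out 2: since 5 ≡ 5 (mod 8), (2/5) = -1.
Reached (1/5) = 1. Collecting the sign flips along the way, the symbol is +1.

1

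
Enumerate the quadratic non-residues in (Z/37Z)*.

2 5 6 8 13 14 15 17 18 19 20 22 23 24 29 31 32 35

Square k = 1,…,18 (k and 37−k give the same square):
1²=1, 2²=4, 3²=9, 4²=16, 5²=25, 6²=36, 7²≡12, 8²≡27, 9²≡7, 10²≡26, 11²≡10, 12²≡33, 13²≡21, 14²≡11, 15²≡3, 16²≡34, 17²≡30, 18²≡28 (mod 37).
The residues are {1, 3, 4, 7, 9, 10, 11, 12, 16, 21, 25, 26, 27, 28, 30, 33, 34, 36}; the non-residues are the remaining 18 nonzero classes.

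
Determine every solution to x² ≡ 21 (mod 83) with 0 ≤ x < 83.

Since 83 ≡ 3 (mod 4), a square root of 21 is 21^((83+1)/4) = 21^21 mod 83.
Repeated squaring: 21^2≡26, 21^4≡12, 21^8≡61, 21^16≡69 (mod 83).
21^21 = 21^(16+4+1) ≡ 41 (mod 83).
Check: 41² = 1681 ≡ 21 (mod 83). The two roots are 41 and 42.

41, 42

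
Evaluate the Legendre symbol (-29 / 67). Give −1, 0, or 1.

-1

Euler's criterion: (-29/67) ≡ 38^33 (mod 67).
38^2 ≡ 37 (mod 67)
38^4 ≡ 29 (mod 67)
38^8 ≡ 37 (mod 67)
38^16 ≡ 29 (mod 67)
38^32 ≡ 37 (mod 67)
38^33 = 38^(32+1) ≡ 66 (mod 67).
Result is 66 ≡ −1, so (-29/67) = −1.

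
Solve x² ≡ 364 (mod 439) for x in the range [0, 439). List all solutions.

Since 439 ≡ 3 (mod 4), a square root of 364 is 364^((439+1)/4) = 364^110 mod 439.
Repeated squaring: 364^2≡357, 364^4≡139, 364^8≡5, 364^16≡25, 364^32≡186, 364^64≡354 (mod 439).
364^110 = 364^(64+32+8+4+2) ≡ 398 (mod 439).
Check: 398² = 158404 ≡ 364 (mod 439). The two roots are 41 and 398.

41, 398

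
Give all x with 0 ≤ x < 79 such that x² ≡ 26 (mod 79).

37, 42

Since 79 ≡ 3 (mod 4), a square root of 26 is 26^((79+1)/4) = 26^20 mod 79.
Repeated squaring: 26^2≡44, 26^4≡40, 26^8≡20, 26^16≡5 (mod 79).
26^20 = 26^(16+4) ≡ 42 (mod 79).
Check: 42² = 1764 ≡ 26 (mod 79). The two roots are 37 and 42.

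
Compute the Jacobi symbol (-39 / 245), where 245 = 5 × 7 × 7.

First reduce: -39 ≡ 206 (mod 245).
Pull out 2: since 245 ≡ 5 (mod 8), (2/245) = -1.
Reciprocity: 103 ≡ 3 and 245 ≡ 1 (mod 4), so (103/245) = +(245/103).
Reduce top mod 103: now compute (39/103).
Reciprocity: 39 ≡ 3 and 103 ≡ 3 (mod 4), so (39/103) = −(103/39).
Reduce top mod 39: now compute (25/39).
Reciprocity: 25 ≡ 1 and 39 ≡ 3 (mod 4), so (25/39) = +(39/25).
Reduce top mod 25: now compute (14/25).
Pull out 2: since 25 ≡ 1 (mod 8), (2/25) = +1.
Reciprocity: 7 ≡ 3 and 25 ≡ 1 (mod 4), so (7/25) = +(25/7).
Reduce top mod 7: now compute (4/7).
Pull out 2^2: since 7 ≡ 7 (mod 8), (2/7) = +1, so (2/7)^2 = +1.
Reached (1/7) = 1. Collecting the sign flips along the way, the symbol is +1.

1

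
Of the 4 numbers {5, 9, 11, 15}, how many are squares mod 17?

(5/17) = -1 → non-residue.
(9/17) = +1 → QR.
(11/17) = -1 → non-residue.
(15/17) = +1 → QR.
Total quadratic residues among the 4: 2.

2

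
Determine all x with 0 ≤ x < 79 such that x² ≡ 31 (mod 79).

30, 49

Since 79 ≡ 3 (mod 4), a square root of 31 is 31^((79+1)/4) = 31^20 mod 79.
Repeated squaring: 31^2≡13, 31^4≡11, 31^8≡42, 31^16≡26 (mod 79).
31^20 = 31^(16+4) ≡ 49 (mod 79).
Check: 49² = 2401 ≡ 31 (mod 79). The two roots are 30 and 49.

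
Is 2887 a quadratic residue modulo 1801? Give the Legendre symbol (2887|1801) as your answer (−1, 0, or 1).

First reduce: 2887 ≡ 1086 (mod 1801).
Pull out 2: since 1801 ≡ 1 (mod 8), (2/1801) = +1.
Reciprocity: 543 ≡ 3 and 1801 ≡ 1 (mod 4), so (543/1801) = +(1801/543).
Reduce top mod 543: now compute (172/543).
Pull out 2^2: since 543 ≡ 7 (mod 8), (2/543) = +1, so (2/543)^2 = +1.
Reciprocity: 43 ≡ 3 and 543 ≡ 3 (mod 4), so (43/543) = −(543/43).
Reduce top mod 43: now compute (27/43).
Reciprocity: 27 ≡ 3 and 43 ≡ 3 (mod 4), so (27/43) = −(43/27).
Reduce top mod 27: now compute (16/27).
Pull out 2^4: since 27 ≡ 3 (mod 8), (2/27) = -1, so (2/27)^4 = +1.
Reached (1/27) = 1. Collecting the sign flips along the way, the symbol is +1.

1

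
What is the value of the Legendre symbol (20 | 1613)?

Pull out 2^2: since 1613 ≡ 5 (mod 8), (2/1613) = -1, so (2/1613)^2 = +1.
Reciprocity: 5 ≡ 1 and 1613 ≡ 1 (mod 4), so (5/1613) = +(1613/5).
Reduce top mod 5: now compute (3/5).
Reciprocity: 3 ≡ 3 and 5 ≡ 1 (mod 4), so (3/5) = +(5/3).
Reduce top mod 3: now compute (2/3).
Pull out 2: since 3 ≡ 3 (mod 8), (2/3) = -1.
Reached (1/3) = 1. Collecting the sign flips along the way, the symbol is -1.

-1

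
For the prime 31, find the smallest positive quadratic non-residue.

3

(2/31) = +1, so 2 is a residue.
(3/31) = −1, so 3 is the smallest positive non-residue mod 31.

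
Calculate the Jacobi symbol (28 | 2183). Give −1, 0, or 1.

1

Pull out 2^2: since 2183 ≡ 7 (mod 8), (2/2183) = +1, so (2/2183)^2 = +1.
Reciprocity: 7 ≡ 3 and 2183 ≡ 3 (mod 4), so (7/2183) = −(2183/7).
Reduce top mod 7: now compute (6/7).
Pull out 2: since 7 ≡ 7 (mod 8), (2/7) = +1.
Reciprocity: 3 ≡ 3 and 7 ≡ 3 (mod 4), so (3/7) = −(7/3).
Reduce top mod 3: now compute (1/3).
Reached (1/3) = 1. Collecting the sign flips along the way, the symbol is +1.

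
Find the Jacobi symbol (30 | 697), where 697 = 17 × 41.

-1

Pull out 2: since 697 ≡ 1 (mod 8), (2/697) = +1.
Reciprocity: 15 ≡ 3 and 697 ≡ 1 (mod 4), so (15/697) = +(697/15).
Reduce top mod 15: now compute (7/15).
Reciprocity: 7 ≡ 3 and 15 ≡ 3 (mod 4), so (7/15) = −(15/7).
Reduce top mod 7: now compute (1/7).
Reached (1/7) = 1. Collecting the sign flips along the way, the symbol is -1.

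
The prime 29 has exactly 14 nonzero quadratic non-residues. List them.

2, 3, 8, 10, 11, 12, 14, 15, 17, 18, 19, 21, 26, 27

Square k = 1,…,14 (k and 29−k give the same square):
1²=1, 2²=4, 3²=9, 4²=16, 5²=25, 6²≡7, 7²≡20, 8²≡6, 9²≡23, 10²≡13, 11²≡5, 12²≡28, 13²≡24, 14²≡22 (mod 29).
The residues are {1, 4, 5, 6, 7, 9, 13, 16, 20, 22, 23, 24, 25, 28}; the non-residues are the remaining 14 nonzero classes.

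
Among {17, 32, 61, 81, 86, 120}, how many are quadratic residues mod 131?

2

(17/131) = -1 → non-residue.
(32/131) = -1 → non-residue.
(61/131) = +1 → QR.
(81/131) = +1 → QR.
(86/131) = -1 → non-residue.
(120/131) = -1 → non-residue.
Total quadratic residues among the 6: 2.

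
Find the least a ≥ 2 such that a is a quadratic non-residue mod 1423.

3

(2/1423) = +1, so 2 is a residue.
(3/1423) = −1, so 3 is the smallest positive non-residue mod 1423.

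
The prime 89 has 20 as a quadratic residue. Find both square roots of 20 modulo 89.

38, 51

89 ≡ 1 (mod 4), so we find a root by search.
Trying successive values, 38² = 1444 ≡ 20 (mod 89). The other root is 89 − 38 = 51.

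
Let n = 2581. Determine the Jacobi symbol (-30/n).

-1

First reduce: -30 ≡ 2551 (mod 2581).
Reciprocity: 2551 ≡ 3 and 2581 ≡ 1 (mod 4), so (2551/2581) = +(2581/2551).
Reduce top mod 2551: now compute (30/2551).
Pull out 2: since 2551 ≡ 7 (mod 8), (2/2551) = +1.
Reciprocity: 15 ≡ 3 and 2551 ≡ 3 (mod 4), so (15/2551) = −(2551/15).
Reduce top mod 15: now compute (1/15).
Reached (1/15) = 1. Collecting the sign flips along the way, the symbol is -1.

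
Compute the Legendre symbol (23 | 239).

-1

Euler's criterion: (23/239) ≡ 23^119 (mod 239).
23^2 ≡ 51 (mod 239)
23^4 ≡ 211 (mod 239)
23^8 ≡ 67 (mod 239)
23^16 ≡ 187 (mod 239)
23^32 ≡ 75 (mod 239)
23^64 ≡ 128 (mod 239)
23^119 = 23^(64+32+16+4+2+1) ≡ 238 (mod 239).
Result is 238 ≡ −1, so (23/239) = −1.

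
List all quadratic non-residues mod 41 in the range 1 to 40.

Square k = 1,…,20 (k and 41−k give the same square):
1²=1, 2²=4, 3²=9, 4²=16, 5²=25, 6²=36, 7²≡8, 8²≡23, 9²≡40, 10²≡18, 11²≡39, 12²≡21, 13²≡5, 14²≡32, 15²≡20, 16²≡10, 17²≡2, 18²≡37, 19²≡33, 20²≡31 (mod 41).
The residues are {1, 2, 4, 5, 8, 9, 10, 16, 18, 20, 21, 23, 25, 31, 32, 33, 36, 37, 39, 40}; the non-residues are the remaining 20 nonzero classes.

3, 6, 7, 11, 12, 13, 14, 15, 17, 19, 22, 24, 26, 27, 28, 29, 30, 34, 35, 38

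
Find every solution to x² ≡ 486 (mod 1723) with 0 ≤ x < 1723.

Since 1723 ≡ 3 (mod 4), a square root of 486 is 486^((1723+1)/4) = 486^431 mod 1723.
Repeated squaring: 486^2≡145, 486^4≡349, 486^8≡1191, 486^16≡452, 486^32≡990, 486^64≡1436, 486^128≡1388, 486^256≡230 (mod 1723).
486^431 = 486^(256+128+32+8+4+2+1) ≡ 47 (mod 1723).
Check: 47² = 2209 ≡ 486 (mod 1723). The two roots are 47 and 1676.

47, 1676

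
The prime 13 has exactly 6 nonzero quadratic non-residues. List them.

2 5 6 7 8 11

Square k = 1,…,6 (k and 13−k give the same square):
1²=1, 2²=4, 3²=9, 4²≡3, 5²≡12, 6²≡10 (mod 13).
The residues are {1, 3, 4, 9, 10, 12}; the non-residues are the remaining 6 nonzero classes.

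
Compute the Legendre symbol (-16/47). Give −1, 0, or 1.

First reduce: -16 ≡ 31 (mod 47).
Reciprocity: 31 ≡ 3 and 47 ≡ 3 (mod 4), so (31/47) = −(47/31).
Reduce top mod 31: now compute (16/31).
Pull out 2^4: since 31 ≡ 7 (mod 8), (2/31) = +1, so (2/31)^4 = +1.
Reached (1/31) = 1. Collecting the sign flips along the way, the symbol is -1.

-1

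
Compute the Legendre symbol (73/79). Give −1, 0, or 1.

Euler's criterion: (73/79) ≡ 73^39 (mod 79).
73^2 ≡ 36 (mod 79)
73^4 ≡ 32 (mod 79)
73^8 ≡ 76 (mod 79)
73^16 ≡ 9 (mod 79)
73^32 ≡ 2 (mod 79)
73^39 = 73^(32+4+2+1) ≡ 1 (mod 79).
Result is 1, so (73/79) = 1.

1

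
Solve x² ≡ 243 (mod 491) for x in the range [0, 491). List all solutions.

Since 491 ≡ 3 (mod 4), a square root of 243 is 243^((491+1)/4) = 243^123 mod 491.
Repeated squaring: 243^2≡129, 243^4≡438, 243^8≡354, 243^16≡111, 243^32≡46, 243^64≡152 (mod 491).
243^123 = 243^(64+32+16+8+2+1) ≡ 456 (mod 491).
Check: 456² = 207936 ≡ 243 (mod 491). The two roots are 35 and 456.

35, 456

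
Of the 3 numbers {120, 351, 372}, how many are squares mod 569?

1

(120/569) = -1 → non-residue.
(351/569) = -1 → non-residue.
(372/569) = +1 → QR.
Total quadratic residues among the 3: 1.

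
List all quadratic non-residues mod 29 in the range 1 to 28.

Square k = 1,…,14 (k and 29−k give the same square):
1²=1, 2²=4, 3²=9, 4²=16, 5²=25, 6²≡7, 7²≡20, 8²≡6, 9²≡23, 10²≡13, 11²≡5, 12²≡28, 13²≡24, 14²≡22 (mod 29).
The residues are {1, 4, 5, 6, 7, 9, 13, 16, 20, 22, 23, 24, 25, 28}; the non-residues are the remaining 14 nonzero classes.

2 3 8 10 11 12 14 15 17 18 19 21 26 27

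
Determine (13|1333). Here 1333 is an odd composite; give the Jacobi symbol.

Reciprocity: 13 ≡ 1 and 1333 ≡ 1 (mod 4), so (13/1333) = +(1333/13).
Reduce top mod 13: now compute (7/13).
Reciprocity: 7 ≡ 3 and 13 ≡ 1 (mod 4), so (7/13) = +(13/7).
Reduce top mod 7: now compute (6/7).
Pull out 2: since 7 ≡ 7 (mod 8), (2/7) = +1.
Reciprocity: 3 ≡ 3 and 7 ≡ 3 (mod 4), so (3/7) = −(7/3).
Reduce top mod 3: now compute (1/3).
Reached (1/3) = 1. Collecting the sign flips along the way, the symbol is -1.

-1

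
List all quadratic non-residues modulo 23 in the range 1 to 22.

5 7 10 11 14 15 17 19 20 21 22

Square k = 1,…,11 (k and 23−k give the same square):
1²=1, 2²=4, 3²=9, 4²=16, 5²≡2, 6²≡13, 7²≡3, 8²≡18, 9²≡12, 10²≡8, 11²≡6 (mod 23).
The residues are {1, 2, 3, 4, 6, 8, 9, 12, 13, 16, 18}; the non-residues are the remaining 11 nonzero classes.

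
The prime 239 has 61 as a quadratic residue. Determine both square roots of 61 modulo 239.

Since 239 ≡ 3 (mod 4), a square root of 61 is 61^((239+1)/4) = 61^60 mod 239.
Repeated squaring: 61^2≡136, 61^4≡93, 61^8≡45, 61^16≡113, 61^32≡102 (mod 239).
61^60 = 61^(32+16+8+4) ≡ 135 (mod 239).
Check: 135² = 18225 ≡ 61 (mod 239). The two roots are 104 and 135.

104, 135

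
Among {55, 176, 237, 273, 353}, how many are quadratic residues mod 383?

(55/383) = +1 → QR.
(176/383) = -1 → non-residue.
(237/383) = -1 → non-residue.
(273/383) = -1 → non-residue.
(353/383) = +1 → QR.
Total quadratic residues among the 5: 2.

2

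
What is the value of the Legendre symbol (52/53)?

1

Pull out 2^2: since 53 ≡ 5 (mod 8), (2/53) = -1, so (2/53)^2 = +1.
Reciprocity: 13 ≡ 1 and 53 ≡ 1 (mod 4), so (13/53) = +(53/13).
Reduce top mod 13: now compute (1/13).
Reached (1/13) = 1. Collecting the sign flips along the way, the symbol is +1.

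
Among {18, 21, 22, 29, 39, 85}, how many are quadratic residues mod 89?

(18/89) = +1 → QR.
(21/89) = +1 → QR.
(22/89) = +1 → QR.
(29/89) = -1 → non-residue.
(39/89) = +1 → QR.
(85/89) = +1 → QR.
Total quadratic residues among the 6: 5.

5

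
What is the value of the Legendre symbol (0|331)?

Top reduces to 0: gcd > 1, so the symbol is 0.

0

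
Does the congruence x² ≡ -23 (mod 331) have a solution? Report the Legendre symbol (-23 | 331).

Euler's criterion: (-23/331) ≡ 308^165 (mod 331).
308^2 ≡ 198 (mod 331)
308^4 ≡ 146 (mod 331)
308^8 ≡ 132 (mod 331)
308^16 ≡ 212 (mod 331)
308^32 ≡ 259 (mod 331)
308^64 ≡ 219 (mod 331)
308^128 ≡ 297 (mod 331)
308^165 = 308^(128+32+4+1) ≡ 1 (mod 331).
Result is 1, so (-23/331) = 1.

1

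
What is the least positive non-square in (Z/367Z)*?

3

(2/367) = +1, so 2 is a residue.
(3/367) = −1, so 3 is the smallest positive non-residue mod 367.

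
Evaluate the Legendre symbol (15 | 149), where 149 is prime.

Euler's criterion: (15/149) ≡ 15^74 (mod 149).
15^2 ≡ 76 (mod 149)
15^4 ≡ 114 (mod 149)
15^8 ≡ 33 (mod 149)
15^16 ≡ 46 (mod 149)
15^32 ≡ 30 (mod 149)
15^64 ≡ 6 (mod 149)
15^74 = 15^(64+8+2) ≡ 148 (mod 149).
Result is 148 ≡ −1, so (15/149) = −1.

-1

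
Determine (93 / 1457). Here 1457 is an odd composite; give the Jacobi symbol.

0

Reciprocity: 93 ≡ 1 and 1457 ≡ 1 (mod 4), so (93/1457) = +(1457/93).
Reduce top mod 93: now compute (62/93).
Pull out 2: since 93 ≡ 5 (mod 8), (2/93) = -1.
Reciprocity: 31 ≡ 3 and 93 ≡ 1 (mod 4), so (31/93) = +(93/31).
Reduce top mod 31: now compute (0/31).
Top reduces to 0: gcd > 1, so the symbol is 0.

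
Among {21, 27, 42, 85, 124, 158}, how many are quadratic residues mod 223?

1

(21/223) = -1 → non-residue.
(27/223) = -1 → non-residue.
(42/223) = -1 → non-residue.
(85/223) = -1 → non-residue.
(124/223) = +1 → QR.
(158/223) = -1 → non-residue.
Total quadratic residues among the 6: 1.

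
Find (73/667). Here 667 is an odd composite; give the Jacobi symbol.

-1

Reciprocity: 73 ≡ 1 and 667 ≡ 3 (mod 4), so (73/667) = +(667/73).
Reduce top mod 73: now compute (10/73).
Pull out 2: since 73 ≡ 1 (mod 8), (2/73) = +1.
Reciprocity: 5 ≡ 1 and 73 ≡ 1 (mod 4), so (5/73) = +(73/5).
Reduce top mod 5: now compute (3/5).
Reciprocity: 3 ≡ 3 and 5 ≡ 1 (mod 4), so (3/5) = +(5/3).
Reduce top mod 3: now compute (2/3).
Pull out 2: since 3 ≡ 3 (mod 8), (2/3) = -1.
Reached (1/3) = 1. Collecting the sign flips along the way, the symbol is -1.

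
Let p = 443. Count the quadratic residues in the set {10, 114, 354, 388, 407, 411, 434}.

3

(10/443) = +1 → QR.
(114/443) = +1 → QR.
(354/443) = -1 → non-residue.
(388/443) = -1 → non-residue.
(407/443) = -1 → non-residue.
(411/443) = +1 → QR.
(434/443) = -1 → non-residue.
Total quadratic residues among the 7: 3.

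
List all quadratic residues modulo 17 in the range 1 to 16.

1,2,4,8,9,13,15,16

Square k = 1,…,8 (k and 17−k give the same square):
1²=1, 2²=4, 3²=9, 4²=16, 5²≡8, 6²≡2, 7²≡15, 8²≡13 (mod 17).
So the quadratic residues mod 17 are {1, 2, 4, 8, 9, 13, 15, 16}.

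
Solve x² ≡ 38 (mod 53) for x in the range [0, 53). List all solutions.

12, 41

53 ≡ 1 (mod 4), so we find a root by search.
Trying successive values, 12² = 144 ≡ 38 (mod 53). The other root is 53 − 12 = 41.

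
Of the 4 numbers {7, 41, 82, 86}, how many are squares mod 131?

(7/131) = +1 → QR.
(41/131) = +1 → QR.
(82/131) = -1 → non-residue.
(86/131) = -1 → non-residue.
Total quadratic residues among the 4: 2.

2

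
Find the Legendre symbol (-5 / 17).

First reduce: -5 ≡ 12 (mod 17).
Pull out 2^2: since 17 ≡ 1 (mod 8), (2/17) = +1, so (2/17)^2 = +1.
Reciprocity: 3 ≡ 3 and 17 ≡ 1 (mod 4), so (3/17) = +(17/3).
Reduce top mod 3: now compute (2/3).
Pull out 2: since 3 ≡ 3 (mod 8), (2/3) = -1.
Reached (1/3) = 1. Collecting the sign flips along the way, the symbol is -1.

-1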